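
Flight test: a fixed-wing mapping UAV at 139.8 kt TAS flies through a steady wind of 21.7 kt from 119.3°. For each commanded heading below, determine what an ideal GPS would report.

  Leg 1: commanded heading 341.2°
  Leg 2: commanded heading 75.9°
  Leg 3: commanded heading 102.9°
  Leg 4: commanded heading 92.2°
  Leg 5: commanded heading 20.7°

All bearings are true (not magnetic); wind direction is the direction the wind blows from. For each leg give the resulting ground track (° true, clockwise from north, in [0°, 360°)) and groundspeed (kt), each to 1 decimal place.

Leg 1: heading 341.2°; drift -5.3° → track 335.9°, groundspeed 156.6 kt
Leg 2: heading 75.9°; drift -6.9° → track 69.0°, groundspeed 124.9 kt
Leg 3: heading 102.9°; drift -2.9° → track 100.0°, groundspeed 119.1 kt
Leg 4: heading 92.2°; drift -4.7° → track 87.5°, groundspeed 120.9 kt
Leg 5: heading 20.7°; drift -8.5° → track 12.2°, groundspeed 144.6 kt

Leg 1: track=335.9°, groundspeed=156.6 kt
Leg 2: track=69.0°, groundspeed=124.9 kt
Leg 3: track=100.0°, groundspeed=119.1 kt
Leg 4: track=87.5°, groundspeed=120.9 kt
Leg 5: track=12.2°, groundspeed=144.6 kt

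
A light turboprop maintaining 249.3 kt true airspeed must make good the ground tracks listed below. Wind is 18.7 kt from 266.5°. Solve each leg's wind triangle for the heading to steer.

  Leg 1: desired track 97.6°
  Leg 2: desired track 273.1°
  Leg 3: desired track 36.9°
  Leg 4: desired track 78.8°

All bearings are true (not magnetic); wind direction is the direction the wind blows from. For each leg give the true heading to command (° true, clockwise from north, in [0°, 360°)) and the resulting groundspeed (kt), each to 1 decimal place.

Leg 1: desired track 97.6°; wind correction +0.8° → command heading 98.4°, groundspeed 267.6 kt
Leg 2: desired track 273.1°; wind correction -0.5° → command heading 272.6°, groundspeed 230.7 kt
Leg 3: desired track 36.9°; wind correction -3.3° → command heading 33.6°, groundspeed 261.0 kt
Leg 4: desired track 78.8°; wind correction -0.6° → command heading 78.2°, groundspeed 267.8 kt

Leg 1: heading=98.4°, groundspeed=267.6 kt
Leg 2: heading=272.6°, groundspeed=230.7 kt
Leg 3: heading=33.6°, groundspeed=261.0 kt
Leg 4: heading=78.2°, groundspeed=267.8 kt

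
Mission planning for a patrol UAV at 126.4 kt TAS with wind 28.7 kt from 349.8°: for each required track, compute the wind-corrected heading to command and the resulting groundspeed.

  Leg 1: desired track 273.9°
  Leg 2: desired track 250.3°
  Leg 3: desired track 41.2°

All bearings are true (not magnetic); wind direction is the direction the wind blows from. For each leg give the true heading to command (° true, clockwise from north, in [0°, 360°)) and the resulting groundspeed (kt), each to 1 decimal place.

Leg 1: desired track 273.9°; wind correction +12.7° → command heading 286.6°, groundspeed 116.3 kt
Leg 2: desired track 250.3°; wind correction +12.9° → command heading 263.2°, groundspeed 127.9 kt
Leg 3: desired track 41.2°; wind correction -10.2° → command heading 31.0°, groundspeed 106.5 kt

Leg 1: heading=286.6°, groundspeed=116.3 kt
Leg 2: heading=263.2°, groundspeed=127.9 kt
Leg 3: heading=31.0°, groundspeed=106.5 kt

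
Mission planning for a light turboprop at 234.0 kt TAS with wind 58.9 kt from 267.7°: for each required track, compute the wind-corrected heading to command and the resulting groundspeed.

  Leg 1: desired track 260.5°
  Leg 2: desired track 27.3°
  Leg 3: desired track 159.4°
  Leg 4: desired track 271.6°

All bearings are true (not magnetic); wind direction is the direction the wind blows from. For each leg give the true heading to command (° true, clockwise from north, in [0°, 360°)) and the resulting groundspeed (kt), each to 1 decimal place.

Leg 1: desired track 260.5°; wind correction +1.8° → command heading 262.3°, groundspeed 175.4 kt
Leg 2: desired track 27.3°; wind correction -12.6° → command heading 14.7°, groundspeed 257.4 kt
Leg 3: desired track 159.4°; wind correction +13.8° → command heading 173.2°, groundspeed 245.7 kt
Leg 4: desired track 271.6°; wind correction -1.0° → command heading 270.6°, groundspeed 175.2 kt

Leg 1: heading=262.3°, groundspeed=175.4 kt
Leg 2: heading=14.7°, groundspeed=257.4 kt
Leg 3: heading=173.2°, groundspeed=245.7 kt
Leg 4: heading=270.6°, groundspeed=175.2 kt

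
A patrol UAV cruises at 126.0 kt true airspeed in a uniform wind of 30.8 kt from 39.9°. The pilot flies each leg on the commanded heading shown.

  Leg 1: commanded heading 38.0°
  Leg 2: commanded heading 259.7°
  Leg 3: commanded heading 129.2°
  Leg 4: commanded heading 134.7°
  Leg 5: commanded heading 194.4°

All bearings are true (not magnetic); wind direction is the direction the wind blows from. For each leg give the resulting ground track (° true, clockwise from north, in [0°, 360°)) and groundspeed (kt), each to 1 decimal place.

Leg 1: heading 38.0°; drift -0.6° → track 37.4°, groundspeed 95.2 kt
Leg 2: heading 259.7°; drift -7.5° → track 252.2°, groundspeed 151.0 kt
Leg 3: heading 129.2°; drift +13.8° → track 143.0°, groundspeed 129.3 kt
Leg 4: heading 134.7°; drift +13.4° → track 148.1°, groundspeed 132.2 kt
Leg 5: heading 194.4°; drift +4.9° → track 199.3°, groundspeed 154.4 kt

Leg 1: track=37.4°, groundspeed=95.2 kt
Leg 2: track=252.2°, groundspeed=151.0 kt
Leg 3: track=143.0°, groundspeed=129.3 kt
Leg 4: track=148.1°, groundspeed=132.2 kt
Leg 5: track=199.3°, groundspeed=154.4 kt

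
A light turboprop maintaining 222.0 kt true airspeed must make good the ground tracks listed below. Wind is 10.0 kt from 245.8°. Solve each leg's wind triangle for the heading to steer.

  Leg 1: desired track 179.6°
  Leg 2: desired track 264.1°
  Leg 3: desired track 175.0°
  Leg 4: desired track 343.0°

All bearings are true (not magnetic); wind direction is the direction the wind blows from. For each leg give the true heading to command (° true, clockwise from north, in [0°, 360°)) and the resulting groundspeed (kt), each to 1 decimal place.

Leg 1: desired track 179.6°; wind correction +2.4° → command heading 182.0°, groundspeed 217.8 kt
Leg 2: desired track 264.1°; wind correction -0.8° → command heading 263.3°, groundspeed 212.5 kt
Leg 3: desired track 175.0°; wind correction +2.4° → command heading 177.4°, groundspeed 218.5 kt
Leg 4: desired track 343.0°; wind correction -2.6° → command heading 340.4°, groundspeed 223.0 kt

Leg 1: heading=182.0°, groundspeed=217.8 kt
Leg 2: heading=263.3°, groundspeed=212.5 kt
Leg 3: heading=177.4°, groundspeed=218.5 kt
Leg 4: heading=340.4°, groundspeed=223.0 kt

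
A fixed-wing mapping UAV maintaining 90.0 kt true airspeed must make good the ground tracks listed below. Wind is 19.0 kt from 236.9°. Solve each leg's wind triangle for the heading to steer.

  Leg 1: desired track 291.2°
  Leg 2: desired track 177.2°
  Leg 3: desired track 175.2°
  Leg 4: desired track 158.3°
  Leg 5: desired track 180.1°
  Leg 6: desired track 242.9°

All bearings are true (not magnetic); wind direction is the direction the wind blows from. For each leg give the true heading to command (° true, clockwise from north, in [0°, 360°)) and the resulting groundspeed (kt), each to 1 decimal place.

Leg 1: desired track 291.2°; wind correction -9.9° → command heading 281.3°, groundspeed 77.6 kt
Leg 2: desired track 177.2°; wind correction +10.5° → command heading 187.7°, groundspeed 78.9 kt
Leg 3: desired track 175.2°; wind correction +10.7° → command heading 185.9°, groundspeed 79.4 kt
Leg 4: desired track 158.3°; wind correction +11.9° → command heading 170.2°, groundspeed 84.3 kt
Leg 5: desired track 180.1°; wind correction +10.2° → command heading 190.3°, groundspeed 78.2 kt
Leg 6: desired track 242.9°; wind correction -1.3° → command heading 241.6°, groundspeed 71.1 kt

Leg 1: heading=281.3°, groundspeed=77.6 kt
Leg 2: heading=187.7°, groundspeed=78.9 kt
Leg 3: heading=185.9°, groundspeed=79.4 kt
Leg 4: heading=170.2°, groundspeed=84.3 kt
Leg 5: heading=190.3°, groundspeed=78.2 kt
Leg 6: heading=241.6°, groundspeed=71.1 kt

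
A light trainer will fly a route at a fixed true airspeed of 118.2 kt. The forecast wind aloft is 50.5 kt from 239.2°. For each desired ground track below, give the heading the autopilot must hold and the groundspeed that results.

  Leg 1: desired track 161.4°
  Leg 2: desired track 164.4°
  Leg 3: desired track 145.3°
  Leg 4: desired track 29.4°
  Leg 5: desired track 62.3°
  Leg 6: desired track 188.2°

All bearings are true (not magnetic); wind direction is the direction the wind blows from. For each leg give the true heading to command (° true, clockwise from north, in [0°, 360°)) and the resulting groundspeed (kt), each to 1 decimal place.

Leg 1: heading=186.1°, groundspeed=96.7 kt
Leg 2: heading=188.7°, groundspeed=94.4 kt
Leg 3: heading=170.5°, groundspeed=110.4 kt
Leg 4: heading=17.1°, groundspeed=159.3 kt
Leg 5: heading=63.6°, groundspeed=168.6 kt
Leg 6: heading=207.6°, groundspeed=79.7 kt

Leg 1: desired track 161.4°; wind correction +24.7° → command heading 186.1°, groundspeed 96.7 kt
Leg 2: desired track 164.4°; wind correction +24.3° → command heading 188.7°, groundspeed 94.4 kt
Leg 3: desired track 145.3°; wind correction +25.2° → command heading 170.5°, groundspeed 110.4 kt
Leg 4: desired track 29.4°; wind correction -12.3° → command heading 17.1°, groundspeed 159.3 kt
Leg 5: desired track 62.3°; wind correction +1.3° → command heading 63.6°, groundspeed 168.6 kt
Leg 6: desired track 188.2°; wind correction +19.4° → command heading 207.6°, groundspeed 79.7 kt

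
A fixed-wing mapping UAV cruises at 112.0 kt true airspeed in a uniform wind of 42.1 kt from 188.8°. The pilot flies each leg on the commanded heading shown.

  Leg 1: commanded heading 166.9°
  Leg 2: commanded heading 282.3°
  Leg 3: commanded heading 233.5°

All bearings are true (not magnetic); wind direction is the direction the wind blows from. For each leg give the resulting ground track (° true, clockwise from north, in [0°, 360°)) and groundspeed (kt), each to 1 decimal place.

Leg 1: heading 166.9°; drift -12.1° → track 154.8°, groundspeed 74.6 kt
Leg 2: heading 282.3°; drift +20.1° → track 302.4°, groundspeed 122.0 kt
Leg 3: heading 233.5°; drift +19.8° → track 253.3°, groundspeed 87.3 kt

Leg 1: track=154.8°, groundspeed=74.6 kt
Leg 2: track=302.4°, groundspeed=122.0 kt
Leg 3: track=253.3°, groundspeed=87.3 kt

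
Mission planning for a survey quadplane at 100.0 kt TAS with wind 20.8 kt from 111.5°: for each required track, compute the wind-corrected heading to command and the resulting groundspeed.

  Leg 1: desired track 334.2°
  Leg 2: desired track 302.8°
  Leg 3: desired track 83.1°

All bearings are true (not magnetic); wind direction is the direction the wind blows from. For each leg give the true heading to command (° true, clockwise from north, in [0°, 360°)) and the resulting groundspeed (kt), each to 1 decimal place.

Leg 1: heading=342.3°, groundspeed=114.3 kt
Leg 2: heading=305.1°, groundspeed=120.3 kt
Leg 3: heading=88.8°, groundspeed=81.2 kt

Leg 1: desired track 334.2°; wind correction +8.1° → command heading 342.3°, groundspeed 114.3 kt
Leg 2: desired track 302.8°; wind correction +2.3° → command heading 305.1°, groundspeed 120.3 kt
Leg 3: desired track 83.1°; wind correction +5.7° → command heading 88.8°, groundspeed 81.2 kt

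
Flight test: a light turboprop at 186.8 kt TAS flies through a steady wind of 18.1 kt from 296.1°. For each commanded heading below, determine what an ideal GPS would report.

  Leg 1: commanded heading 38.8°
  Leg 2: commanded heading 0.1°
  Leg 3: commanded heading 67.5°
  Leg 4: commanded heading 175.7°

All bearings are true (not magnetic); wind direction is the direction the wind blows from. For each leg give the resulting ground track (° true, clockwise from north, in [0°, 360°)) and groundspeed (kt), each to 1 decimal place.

Leg 1: heading 38.8°; drift +5.3° → track 44.1°, groundspeed 191.6 kt
Leg 2: heading 0.1°; drift +5.2° → track 5.3°, groundspeed 179.6 kt
Leg 3: heading 67.5°; drift +3.9° → track 71.4°, groundspeed 199.2 kt
Leg 4: heading 175.7°; drift -4.6° → track 171.1°, groundspeed 196.6 kt

Leg 1: track=44.1°, groundspeed=191.6 kt
Leg 2: track=5.3°, groundspeed=179.6 kt
Leg 3: track=71.4°, groundspeed=199.2 kt
Leg 4: track=171.1°, groundspeed=196.6 kt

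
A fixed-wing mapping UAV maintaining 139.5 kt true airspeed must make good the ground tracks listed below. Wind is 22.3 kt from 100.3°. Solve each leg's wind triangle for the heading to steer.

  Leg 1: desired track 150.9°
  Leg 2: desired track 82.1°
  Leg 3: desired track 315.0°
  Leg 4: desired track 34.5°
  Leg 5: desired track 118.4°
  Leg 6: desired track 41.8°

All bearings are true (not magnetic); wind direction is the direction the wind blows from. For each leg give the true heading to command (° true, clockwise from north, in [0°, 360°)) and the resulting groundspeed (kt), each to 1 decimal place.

Leg 1: desired track 150.9°; wind correction -7.1° → command heading 143.8°, groundspeed 124.3 kt
Leg 2: desired track 82.1°; wind correction +2.9° → command heading 85.0°, groundspeed 118.1 kt
Leg 3: desired track 315.0°; wind correction +5.2° → command heading 320.2°, groundspeed 157.3 kt
Leg 4: desired track 34.5°; wind correction +8.4° → command heading 42.9°, groundspeed 128.9 kt
Leg 5: desired track 118.4°; wind correction -2.8° → command heading 115.6°, groundspeed 118.1 kt
Leg 6: desired track 41.8°; wind correction +7.8° → command heading 49.6°, groundspeed 126.5 kt

Leg 1: heading=143.8°, groundspeed=124.3 kt
Leg 2: heading=85.0°, groundspeed=118.1 kt
Leg 3: heading=320.2°, groundspeed=157.3 kt
Leg 4: heading=42.9°, groundspeed=128.9 kt
Leg 5: heading=115.6°, groundspeed=118.1 kt
Leg 6: heading=49.6°, groundspeed=126.5 kt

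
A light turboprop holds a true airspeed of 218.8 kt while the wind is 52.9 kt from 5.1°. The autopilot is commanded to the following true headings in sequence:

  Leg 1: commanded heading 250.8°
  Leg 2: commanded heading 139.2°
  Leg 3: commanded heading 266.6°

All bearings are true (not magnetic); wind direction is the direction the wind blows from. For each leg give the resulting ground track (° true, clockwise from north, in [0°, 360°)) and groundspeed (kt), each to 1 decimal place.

Leg 1: track=239.5°, groundspeed=245.4 kt
Leg 2: track=147.7°, groundspeed=258.4 kt
Leg 3: track=253.6°, groundspeed=232.6 kt

Leg 1: heading 250.8°; drift -11.3° → track 239.5°, groundspeed 245.4 kt
Leg 2: heading 139.2°; drift +8.5° → track 147.7°, groundspeed 258.4 kt
Leg 3: heading 266.6°; drift -13.0° → track 253.6°, groundspeed 232.6 kt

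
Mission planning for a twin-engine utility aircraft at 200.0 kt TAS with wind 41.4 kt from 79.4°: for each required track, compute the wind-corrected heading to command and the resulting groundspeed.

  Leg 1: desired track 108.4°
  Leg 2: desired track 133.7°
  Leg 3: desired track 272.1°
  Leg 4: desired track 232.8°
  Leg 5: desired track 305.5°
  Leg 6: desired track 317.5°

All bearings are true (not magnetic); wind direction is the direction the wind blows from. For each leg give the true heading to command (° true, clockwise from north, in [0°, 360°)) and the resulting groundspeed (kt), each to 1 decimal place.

Leg 1: heading=102.6°, groundspeed=162.8 kt
Leg 2: heading=124.0°, groundspeed=173.0 kt
Leg 3: heading=274.7°, groundspeed=240.2 kt
Leg 4: heading=227.5°, groundspeed=236.2 kt
Leg 5: heading=314.1°, groundspeed=226.5 kt
Leg 6: heading=327.6°, groundspeed=218.8 kt

Leg 1: desired track 108.4°; wind correction -5.8° → command heading 102.6°, groundspeed 162.8 kt
Leg 2: desired track 133.7°; wind correction -9.7° → command heading 124.0°, groundspeed 173.0 kt
Leg 3: desired track 272.1°; wind correction +2.6° → command heading 274.7°, groundspeed 240.2 kt
Leg 4: desired track 232.8°; wind correction -5.3° → command heading 227.5°, groundspeed 236.2 kt
Leg 5: desired track 305.5°; wind correction +8.6° → command heading 314.1°, groundspeed 226.5 kt
Leg 6: desired track 317.5°; wind correction +10.1° → command heading 327.6°, groundspeed 218.8 kt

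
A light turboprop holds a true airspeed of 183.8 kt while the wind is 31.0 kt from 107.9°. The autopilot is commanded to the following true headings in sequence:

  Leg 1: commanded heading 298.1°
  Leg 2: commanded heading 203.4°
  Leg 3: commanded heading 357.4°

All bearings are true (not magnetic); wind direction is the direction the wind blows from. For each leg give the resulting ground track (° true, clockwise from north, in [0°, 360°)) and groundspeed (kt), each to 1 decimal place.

Leg 1: heading 298.1°; drift -1.5° → track 296.6°, groundspeed 214.4 kt
Leg 2: heading 203.4°; drift +9.4° → track 212.8°, groundspeed 189.3 kt
Leg 3: heading 357.4°; drift -8.5° → track 348.9°, groundspeed 196.8 kt

Leg 1: track=296.6°, groundspeed=214.4 kt
Leg 2: track=212.8°, groundspeed=189.3 kt
Leg 3: track=348.9°, groundspeed=196.8 kt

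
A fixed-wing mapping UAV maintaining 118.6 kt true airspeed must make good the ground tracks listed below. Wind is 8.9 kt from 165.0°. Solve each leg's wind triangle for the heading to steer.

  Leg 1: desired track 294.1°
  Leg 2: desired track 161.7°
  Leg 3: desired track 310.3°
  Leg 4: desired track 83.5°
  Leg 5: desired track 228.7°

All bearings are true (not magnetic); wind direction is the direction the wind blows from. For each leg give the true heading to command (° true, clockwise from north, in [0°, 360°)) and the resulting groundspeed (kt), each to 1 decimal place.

Leg 1: heading=290.8°, groundspeed=124.0 kt
Leg 2: heading=161.9°, groundspeed=109.7 kt
Leg 3: heading=307.9°, groundspeed=125.8 kt
Leg 4: heading=87.8°, groundspeed=117.0 kt
Leg 5: heading=224.8°, groundspeed=114.4 kt

Leg 1: desired track 294.1°; wind correction -3.3° → command heading 290.8°, groundspeed 124.0 kt
Leg 2: desired track 161.7°; wind correction +0.2° → command heading 161.9°, groundspeed 109.7 kt
Leg 3: desired track 310.3°; wind correction -2.4° → command heading 307.9°, groundspeed 125.8 kt
Leg 4: desired track 83.5°; wind correction +4.3° → command heading 87.8°, groundspeed 117.0 kt
Leg 5: desired track 228.7°; wind correction -3.9° → command heading 224.8°, groundspeed 114.4 kt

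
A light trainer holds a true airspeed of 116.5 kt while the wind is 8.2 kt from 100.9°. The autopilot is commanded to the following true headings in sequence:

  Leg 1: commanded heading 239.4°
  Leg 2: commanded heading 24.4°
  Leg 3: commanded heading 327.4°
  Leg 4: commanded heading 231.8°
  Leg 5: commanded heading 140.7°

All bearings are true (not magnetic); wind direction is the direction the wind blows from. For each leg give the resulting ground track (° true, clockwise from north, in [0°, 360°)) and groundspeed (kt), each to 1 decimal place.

Leg 1: track=241.9°, groundspeed=122.8 kt
Leg 2: track=20.4°, groundspeed=114.9 kt
Leg 3: track=324.6°, groundspeed=122.3 kt
Leg 4: track=234.7°, groundspeed=122.0 kt
Leg 5: track=143.4°, groundspeed=110.3 kt

Leg 1: heading 239.4°; drift +2.5° → track 241.9°, groundspeed 122.8 kt
Leg 2: heading 24.4°; drift -4.0° → track 20.4°, groundspeed 114.9 kt
Leg 3: heading 327.4°; drift -2.8° → track 324.6°, groundspeed 122.3 kt
Leg 4: heading 231.8°; drift +2.9° → track 234.7°, groundspeed 122.0 kt
Leg 5: heading 140.7°; drift +2.7° → track 143.4°, groundspeed 110.3 kt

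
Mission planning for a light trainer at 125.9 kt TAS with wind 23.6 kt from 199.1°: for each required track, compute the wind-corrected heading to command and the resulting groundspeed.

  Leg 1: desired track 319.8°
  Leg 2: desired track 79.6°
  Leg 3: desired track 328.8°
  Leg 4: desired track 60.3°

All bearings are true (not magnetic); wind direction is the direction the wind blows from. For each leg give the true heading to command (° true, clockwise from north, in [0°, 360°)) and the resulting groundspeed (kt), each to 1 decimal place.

Leg 1: desired track 319.8°; wind correction -9.3° → command heading 310.5°, groundspeed 136.3 kt
Leg 2: desired track 79.6°; wind correction +9.4° → command heading 89.0°, groundspeed 135.8 kt
Leg 3: desired track 328.8°; wind correction -8.3° → command heading 320.5°, groundspeed 139.7 kt
Leg 4: desired track 60.3°; wind correction +7.1° → command heading 67.4°, groundspeed 142.7 kt

Leg 1: heading=310.5°, groundspeed=136.3 kt
Leg 2: heading=89.0°, groundspeed=135.8 kt
Leg 3: heading=320.5°, groundspeed=139.7 kt
Leg 4: heading=67.4°, groundspeed=142.7 kt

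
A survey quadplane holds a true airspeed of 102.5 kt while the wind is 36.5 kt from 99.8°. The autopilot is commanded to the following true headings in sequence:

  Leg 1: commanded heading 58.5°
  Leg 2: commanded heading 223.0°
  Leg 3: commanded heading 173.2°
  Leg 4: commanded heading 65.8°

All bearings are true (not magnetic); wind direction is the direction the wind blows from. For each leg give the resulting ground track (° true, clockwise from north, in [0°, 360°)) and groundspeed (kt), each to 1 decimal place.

Leg 1: heading 58.5°; drift -17.8° → track 40.7°, groundspeed 78.8 kt
Leg 2: heading 223.0°; drift +14.0° → track 237.0°, groundspeed 126.2 kt
Leg 3: heading 173.2°; drift +20.8° → track 194.0°, groundspeed 98.5 kt
Leg 4: heading 65.8°; drift -15.8° → track 50.0°, groundspeed 75.1 kt

Leg 1: track=40.7°, groundspeed=78.8 kt
Leg 2: track=237.0°, groundspeed=126.2 kt
Leg 3: track=194.0°, groundspeed=98.5 kt
Leg 4: track=50.0°, groundspeed=75.1 kt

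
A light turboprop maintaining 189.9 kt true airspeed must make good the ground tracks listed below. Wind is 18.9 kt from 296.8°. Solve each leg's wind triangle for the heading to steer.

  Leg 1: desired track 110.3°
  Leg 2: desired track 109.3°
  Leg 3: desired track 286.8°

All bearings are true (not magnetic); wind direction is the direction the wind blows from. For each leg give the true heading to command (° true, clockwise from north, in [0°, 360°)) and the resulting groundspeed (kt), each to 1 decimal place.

Leg 1: desired track 110.3°; wind correction -0.6° → command heading 109.7°, groundspeed 208.7 kt
Leg 2: desired track 109.3°; wind correction -0.7° → command heading 108.6°, groundspeed 208.6 kt
Leg 3: desired track 286.8°; wind correction +1.0° → command heading 287.8°, groundspeed 171.3 kt

Leg 1: heading=109.7°, groundspeed=208.7 kt
Leg 2: heading=108.6°, groundspeed=208.6 kt
Leg 3: heading=287.8°, groundspeed=171.3 kt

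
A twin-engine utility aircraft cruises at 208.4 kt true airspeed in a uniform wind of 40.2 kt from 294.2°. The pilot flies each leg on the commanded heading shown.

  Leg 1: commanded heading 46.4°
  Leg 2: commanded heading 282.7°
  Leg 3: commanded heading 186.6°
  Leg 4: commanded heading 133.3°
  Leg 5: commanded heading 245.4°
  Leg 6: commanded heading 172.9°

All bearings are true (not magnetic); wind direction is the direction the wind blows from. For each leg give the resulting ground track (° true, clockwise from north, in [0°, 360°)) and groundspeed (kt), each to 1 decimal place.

Leg 1: track=55.9°, groundspeed=226.7 kt
Leg 2: track=280.0°, groundspeed=169.2 kt
Leg 3: track=176.7°, groundspeed=223.9 kt
Leg 4: track=130.2°, groundspeed=246.7 kt
Leg 5: track=236.0°, groundspeed=184.4 kt
Leg 6: track=164.4°, groundspeed=231.8 kt

Leg 1: heading 46.4°; drift +9.5° → track 55.9°, groundspeed 226.7 kt
Leg 2: heading 282.7°; drift -2.7° → track 280.0°, groundspeed 169.2 kt
Leg 3: heading 186.6°; drift -9.9° → track 176.7°, groundspeed 223.9 kt
Leg 4: heading 133.3°; drift -3.1° → track 130.2°, groundspeed 246.7 kt
Leg 5: heading 245.4°; drift -9.4° → track 236.0°, groundspeed 184.4 kt
Leg 6: heading 172.9°; drift -8.5° → track 164.4°, groundspeed 231.8 kt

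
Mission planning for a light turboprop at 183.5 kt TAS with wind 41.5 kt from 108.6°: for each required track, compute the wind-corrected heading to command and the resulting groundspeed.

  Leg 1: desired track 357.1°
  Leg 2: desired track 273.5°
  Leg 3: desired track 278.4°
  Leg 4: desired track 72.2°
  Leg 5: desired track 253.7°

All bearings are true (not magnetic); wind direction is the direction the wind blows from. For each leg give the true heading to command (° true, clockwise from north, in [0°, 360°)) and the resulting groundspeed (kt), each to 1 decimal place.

Leg 1: heading=9.2°, groundspeed=194.6 kt
Leg 2: heading=270.1°, groundspeed=223.2 kt
Leg 3: heading=276.1°, groundspeed=224.2 kt
Leg 4: heading=79.9°, groundspeed=148.4 kt
Leg 5: heading=246.3°, groundspeed=216.0 kt

Leg 1: desired track 357.1°; wind correction +12.1° → command heading 9.2°, groundspeed 194.6 kt
Leg 2: desired track 273.5°; wind correction -3.4° → command heading 270.1°, groundspeed 223.2 kt
Leg 3: desired track 278.4°; wind correction -2.3° → command heading 276.1°, groundspeed 224.2 kt
Leg 4: desired track 72.2°; wind correction +7.7° → command heading 79.9°, groundspeed 148.4 kt
Leg 5: desired track 253.7°; wind correction -7.4° → command heading 246.3°, groundspeed 216.0 kt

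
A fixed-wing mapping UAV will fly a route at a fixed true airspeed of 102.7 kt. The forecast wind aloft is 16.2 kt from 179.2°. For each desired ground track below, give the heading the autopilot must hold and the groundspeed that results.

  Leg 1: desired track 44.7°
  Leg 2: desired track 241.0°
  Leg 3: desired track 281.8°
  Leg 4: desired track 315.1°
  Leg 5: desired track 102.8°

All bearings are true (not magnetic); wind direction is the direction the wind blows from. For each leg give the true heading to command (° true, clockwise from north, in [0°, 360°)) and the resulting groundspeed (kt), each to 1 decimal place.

Leg 1: desired track 44.7°; wind correction +6.5° → command heading 51.2°, groundspeed 113.4 kt
Leg 2: desired track 241.0°; wind correction -8.0° → command heading 233.0°, groundspeed 94.0 kt
Leg 3: desired track 281.8°; wind correction -8.9° → command heading 272.9°, groundspeed 105.0 kt
Leg 4: desired track 315.1°; wind correction -6.3° → command heading 308.8°, groundspeed 113.7 kt
Leg 5: desired track 102.8°; wind correction +8.8° → command heading 111.6°, groundspeed 97.7 kt

Leg 1: heading=51.2°, groundspeed=113.4 kt
Leg 2: heading=233.0°, groundspeed=94.0 kt
Leg 3: heading=272.9°, groundspeed=105.0 kt
Leg 4: heading=308.8°, groundspeed=113.7 kt
Leg 5: heading=111.6°, groundspeed=97.7 kt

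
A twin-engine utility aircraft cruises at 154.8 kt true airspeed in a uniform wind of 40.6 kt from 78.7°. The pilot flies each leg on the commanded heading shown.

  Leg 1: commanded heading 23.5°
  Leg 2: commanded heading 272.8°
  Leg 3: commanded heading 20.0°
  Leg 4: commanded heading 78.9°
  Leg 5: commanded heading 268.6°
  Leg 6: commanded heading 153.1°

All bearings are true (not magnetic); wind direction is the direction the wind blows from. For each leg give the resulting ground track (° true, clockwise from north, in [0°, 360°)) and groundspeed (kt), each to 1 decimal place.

Leg 1: heading 23.5°; drift -14.2° → track 9.3°, groundspeed 135.8 kt
Leg 2: heading 272.8°; drift -2.9° → track 269.9°, groundspeed 194.4 kt
Leg 3: heading 20.0°; drift -14.5° → track 5.5°, groundspeed 138.1 kt
Leg 4: heading 78.9°; drift +0.1° → track 79.0°, groundspeed 114.2 kt
Leg 5: heading 268.6°; drift -2.1° → track 266.5°, groundspeed 194.9 kt
Leg 6: heading 153.1°; drift +15.2° → track 168.3°, groundspeed 149.1 kt

Leg 1: track=9.3°, groundspeed=135.8 kt
Leg 2: track=269.9°, groundspeed=194.4 kt
Leg 3: track=5.5°, groundspeed=138.1 kt
Leg 4: track=79.0°, groundspeed=114.2 kt
Leg 5: track=266.5°, groundspeed=194.9 kt
Leg 6: track=168.3°, groundspeed=149.1 kt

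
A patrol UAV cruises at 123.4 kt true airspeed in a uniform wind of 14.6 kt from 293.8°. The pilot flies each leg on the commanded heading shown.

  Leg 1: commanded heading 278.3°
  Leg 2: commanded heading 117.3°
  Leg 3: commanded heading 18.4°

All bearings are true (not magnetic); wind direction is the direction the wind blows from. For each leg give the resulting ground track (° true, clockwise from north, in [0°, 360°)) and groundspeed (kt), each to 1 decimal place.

Leg 1: track=276.3°, groundspeed=109.4 kt
Leg 2: track=116.9°, groundspeed=138.0 kt
Leg 3: track=25.2°, groundspeed=122.9 kt

Leg 1: heading 278.3°; drift -2.0° → track 276.3°, groundspeed 109.4 kt
Leg 2: heading 117.3°; drift -0.4° → track 116.9°, groundspeed 138.0 kt
Leg 3: heading 18.4°; drift +6.8° → track 25.2°, groundspeed 122.9 kt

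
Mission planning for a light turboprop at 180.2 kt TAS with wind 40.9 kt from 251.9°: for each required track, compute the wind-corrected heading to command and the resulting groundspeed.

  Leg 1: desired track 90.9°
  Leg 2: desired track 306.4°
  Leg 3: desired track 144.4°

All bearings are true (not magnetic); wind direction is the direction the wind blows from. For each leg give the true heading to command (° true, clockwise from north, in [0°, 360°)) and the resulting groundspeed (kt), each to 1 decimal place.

Leg 1: desired track 90.9°; wind correction +4.2° → command heading 95.1°, groundspeed 218.4 kt
Leg 2: desired track 306.4°; wind correction -10.6° → command heading 295.8°, groundspeed 153.3 kt
Leg 3: desired track 144.4°; wind correction +12.5° → command heading 156.9°, groundspeed 188.2 kt

Leg 1: heading=95.1°, groundspeed=218.4 kt
Leg 2: heading=295.8°, groundspeed=153.3 kt
Leg 3: heading=156.9°, groundspeed=188.2 kt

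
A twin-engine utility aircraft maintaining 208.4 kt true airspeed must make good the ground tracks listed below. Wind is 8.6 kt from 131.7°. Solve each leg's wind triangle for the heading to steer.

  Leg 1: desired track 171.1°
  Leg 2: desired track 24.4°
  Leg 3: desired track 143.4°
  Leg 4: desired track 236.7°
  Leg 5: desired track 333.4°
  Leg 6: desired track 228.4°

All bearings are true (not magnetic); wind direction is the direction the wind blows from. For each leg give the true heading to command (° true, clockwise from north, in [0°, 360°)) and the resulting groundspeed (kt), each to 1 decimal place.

Leg 1: heading=169.6°, groundspeed=201.7 kt
Leg 2: heading=26.7°, groundspeed=210.8 kt
Leg 3: heading=142.9°, groundspeed=200.0 kt
Leg 4: heading=234.4°, groundspeed=210.5 kt
Leg 5: heading=334.3°, groundspeed=216.4 kt
Leg 6: heading=226.1°, groundspeed=209.2 kt

Leg 1: desired track 171.1°; wind correction -1.5° → command heading 169.6°, groundspeed 201.7 kt
Leg 2: desired track 24.4°; wind correction +2.3° → command heading 26.7°, groundspeed 210.8 kt
Leg 3: desired track 143.4°; wind correction -0.5° → command heading 142.9°, groundspeed 200.0 kt
Leg 4: desired track 236.7°; wind correction -2.3° → command heading 234.4°, groundspeed 210.5 kt
Leg 5: desired track 333.4°; wind correction +0.9° → command heading 334.3°, groundspeed 216.4 kt
Leg 6: desired track 228.4°; wind correction -2.3° → command heading 226.1°, groundspeed 209.2 kt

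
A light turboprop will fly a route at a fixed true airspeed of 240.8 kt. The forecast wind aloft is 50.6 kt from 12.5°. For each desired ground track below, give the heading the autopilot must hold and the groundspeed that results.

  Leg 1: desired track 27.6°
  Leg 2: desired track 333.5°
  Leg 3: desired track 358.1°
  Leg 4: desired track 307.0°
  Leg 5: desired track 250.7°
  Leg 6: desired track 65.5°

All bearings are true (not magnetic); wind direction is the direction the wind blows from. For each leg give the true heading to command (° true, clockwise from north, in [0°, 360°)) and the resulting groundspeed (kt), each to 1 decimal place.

Leg 1: heading=24.5°, groundspeed=191.6 kt
Leg 2: heading=341.1°, groundspeed=199.4 kt
Leg 3: heading=1.1°, groundspeed=191.5 kt
Leg 4: heading=318.0°, groundspeed=215.4 kt
Leg 5: heading=261.0°, groundspeed=263.6 kt
Leg 6: heading=55.8°, groundspeed=206.9 kt

Leg 1: desired track 27.6°; wind correction -3.1° → command heading 24.5°, groundspeed 191.6 kt
Leg 2: desired track 333.5°; wind correction +7.6° → command heading 341.1°, groundspeed 199.4 kt
Leg 3: desired track 358.1°; wind correction +3.0° → command heading 1.1°, groundspeed 191.5 kt
Leg 4: desired track 307.0°; wind correction +11.0° → command heading 318.0°, groundspeed 215.4 kt
Leg 5: desired track 250.7°; wind correction +10.3° → command heading 261.0°, groundspeed 263.6 kt
Leg 6: desired track 65.5°; wind correction -9.7° → command heading 55.8°, groundspeed 206.9 kt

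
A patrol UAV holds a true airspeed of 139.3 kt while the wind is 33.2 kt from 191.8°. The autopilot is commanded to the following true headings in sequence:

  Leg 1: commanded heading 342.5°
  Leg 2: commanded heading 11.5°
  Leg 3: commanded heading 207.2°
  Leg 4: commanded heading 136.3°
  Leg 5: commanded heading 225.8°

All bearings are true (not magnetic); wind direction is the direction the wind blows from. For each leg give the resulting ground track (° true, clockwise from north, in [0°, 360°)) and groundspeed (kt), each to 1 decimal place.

Leg 1: heading 342.5°; drift +5.5° → track 348.0°, groundspeed 169.0 kt
Leg 2: heading 11.5°; drift +0.1° → track 11.6°, groundspeed 172.5 kt
Leg 3: heading 207.2°; drift +4.7° → track 211.9°, groundspeed 107.7 kt
Leg 4: heading 136.3°; drift -12.8° → track 123.5°, groundspeed 123.6 kt
Leg 5: heading 225.8°; drift +9.4° → track 235.2°, groundspeed 113.3 kt

Leg 1: track=348.0°, groundspeed=169.0 kt
Leg 2: track=11.6°, groundspeed=172.5 kt
Leg 3: track=211.9°, groundspeed=107.7 kt
Leg 4: track=123.5°, groundspeed=123.6 kt
Leg 5: track=235.2°, groundspeed=113.3 kt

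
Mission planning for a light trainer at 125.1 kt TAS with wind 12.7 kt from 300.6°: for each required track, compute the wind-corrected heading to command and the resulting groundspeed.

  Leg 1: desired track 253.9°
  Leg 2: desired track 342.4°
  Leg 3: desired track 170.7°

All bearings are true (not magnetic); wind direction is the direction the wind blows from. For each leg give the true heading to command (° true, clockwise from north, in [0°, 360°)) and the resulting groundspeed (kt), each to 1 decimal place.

Leg 1: heading=258.1°, groundspeed=116.0 kt
Leg 2: heading=338.5°, groundspeed=115.3 kt
Leg 3: heading=175.2°, groundspeed=132.9 kt

Leg 1: desired track 253.9°; wind correction +4.2° → command heading 258.1°, groundspeed 116.0 kt
Leg 2: desired track 342.4°; wind correction -3.9° → command heading 338.5°, groundspeed 115.3 kt
Leg 3: desired track 170.7°; wind correction +4.5° → command heading 175.2°, groundspeed 132.9 kt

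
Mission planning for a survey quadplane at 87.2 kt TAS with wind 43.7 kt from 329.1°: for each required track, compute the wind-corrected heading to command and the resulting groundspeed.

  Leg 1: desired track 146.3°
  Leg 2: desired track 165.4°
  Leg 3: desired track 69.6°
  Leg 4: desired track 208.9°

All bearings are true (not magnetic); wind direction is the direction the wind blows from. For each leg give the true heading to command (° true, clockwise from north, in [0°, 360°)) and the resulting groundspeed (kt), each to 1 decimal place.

Leg 1: heading=144.9°, groundspeed=130.8 kt
Leg 2: heading=173.5°, groundspeed=128.3 kt
Leg 3: heading=40.1°, groundspeed=83.8 kt
Leg 4: heading=234.6°, groundspeed=100.6 kt

Leg 1: desired track 146.3°; wind correction -1.4° → command heading 144.9°, groundspeed 130.8 kt
Leg 2: desired track 165.4°; wind correction +8.1° → command heading 173.5°, groundspeed 128.3 kt
Leg 3: desired track 69.6°; wind correction -29.5° → command heading 40.1°, groundspeed 83.8 kt
Leg 4: desired track 208.9°; wind correction +25.7° → command heading 234.6°, groundspeed 100.6 kt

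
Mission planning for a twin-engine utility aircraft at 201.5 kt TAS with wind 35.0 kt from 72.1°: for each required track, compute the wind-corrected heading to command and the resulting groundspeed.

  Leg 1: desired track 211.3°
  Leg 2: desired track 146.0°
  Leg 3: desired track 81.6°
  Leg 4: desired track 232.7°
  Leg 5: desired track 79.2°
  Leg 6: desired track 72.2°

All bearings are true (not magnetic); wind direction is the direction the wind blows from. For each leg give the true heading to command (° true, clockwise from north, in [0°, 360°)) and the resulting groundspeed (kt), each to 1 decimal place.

Leg 1: heading=204.8°, groundspeed=226.7 kt
Leg 2: heading=136.4°, groundspeed=189.0 kt
Leg 3: heading=80.0°, groundspeed=166.9 kt
Leg 4: heading=229.4°, groundspeed=234.2 kt
Leg 5: heading=78.0°, groundspeed=166.7 kt
Leg 6: heading=72.2°, groundspeed=166.5 kt

Leg 1: desired track 211.3°; wind correction -6.5° → command heading 204.8°, groundspeed 226.7 kt
Leg 2: desired track 146.0°; wind correction -9.6° → command heading 136.4°, groundspeed 189.0 kt
Leg 3: desired track 81.6°; wind correction -1.6° → command heading 80.0°, groundspeed 166.9 kt
Leg 4: desired track 232.7°; wind correction -3.3° → command heading 229.4°, groundspeed 234.2 kt
Leg 5: desired track 79.2°; wind correction -1.2° → command heading 78.0°, groundspeed 166.7 kt
Leg 6: desired track 72.2°; wind correction +0.0° → command heading 72.2°, groundspeed 166.5 kt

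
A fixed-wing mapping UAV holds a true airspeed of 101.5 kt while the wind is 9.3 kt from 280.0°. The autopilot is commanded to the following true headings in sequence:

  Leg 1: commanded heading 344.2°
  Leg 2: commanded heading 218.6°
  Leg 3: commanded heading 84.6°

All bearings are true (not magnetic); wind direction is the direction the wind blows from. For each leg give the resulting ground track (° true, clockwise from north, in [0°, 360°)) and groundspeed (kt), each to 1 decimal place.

Leg 1: track=349.1°, groundspeed=97.8 kt
Leg 2: track=213.8°, groundspeed=97.4 kt
Leg 3: track=85.9°, groundspeed=110.5 kt

Leg 1: heading 344.2°; drift +4.9° → track 349.1°, groundspeed 97.8 kt
Leg 2: heading 218.6°; drift -4.8° → track 213.8°, groundspeed 97.4 kt
Leg 3: heading 84.6°; drift +1.3° → track 85.9°, groundspeed 110.5 kt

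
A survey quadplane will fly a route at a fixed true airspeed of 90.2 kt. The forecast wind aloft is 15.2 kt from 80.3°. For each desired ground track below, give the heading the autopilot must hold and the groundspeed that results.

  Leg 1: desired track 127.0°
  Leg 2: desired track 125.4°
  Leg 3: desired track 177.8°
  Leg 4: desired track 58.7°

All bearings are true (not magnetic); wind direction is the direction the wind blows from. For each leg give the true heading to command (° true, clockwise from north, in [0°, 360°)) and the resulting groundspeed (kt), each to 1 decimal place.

Leg 1: desired track 127.0°; wind correction -7.0° → command heading 120.0°, groundspeed 79.1 kt
Leg 2: desired track 125.4°; wind correction -6.9° → command heading 118.5°, groundspeed 78.8 kt
Leg 3: desired track 177.8°; wind correction -9.6° → command heading 168.2°, groundspeed 90.9 kt
Leg 4: desired track 58.7°; wind correction +3.6° → command heading 62.3°, groundspeed 75.9 kt

Leg 1: heading=120.0°, groundspeed=79.1 kt
Leg 2: heading=118.5°, groundspeed=78.8 kt
Leg 3: heading=168.2°, groundspeed=90.9 kt
Leg 4: heading=62.3°, groundspeed=75.9 kt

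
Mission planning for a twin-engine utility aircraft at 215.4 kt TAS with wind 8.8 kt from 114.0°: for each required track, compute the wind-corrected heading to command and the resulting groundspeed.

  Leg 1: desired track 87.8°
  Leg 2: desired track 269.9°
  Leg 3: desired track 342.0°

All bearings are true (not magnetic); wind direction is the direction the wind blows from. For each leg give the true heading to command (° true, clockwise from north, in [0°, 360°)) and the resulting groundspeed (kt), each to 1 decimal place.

Leg 1: heading=88.8°, groundspeed=207.5 kt
Leg 2: heading=268.9°, groundspeed=223.4 kt
Leg 3: heading=343.7°, groundspeed=221.2 kt

Leg 1: desired track 87.8°; wind correction +1.0° → command heading 88.8°, groundspeed 207.5 kt
Leg 2: desired track 269.9°; wind correction -1.0° → command heading 268.9°, groundspeed 223.4 kt
Leg 3: desired track 342.0°; wind correction +1.7° → command heading 343.7°, groundspeed 221.2 kt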